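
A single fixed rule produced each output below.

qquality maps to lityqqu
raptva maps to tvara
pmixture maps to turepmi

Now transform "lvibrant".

rantlvi

In each case the input is transformed by: swap the front and back halves of the string, then delete the last character.
Applying both steps to "lvibrant": "rantlvib", then "rantlvi".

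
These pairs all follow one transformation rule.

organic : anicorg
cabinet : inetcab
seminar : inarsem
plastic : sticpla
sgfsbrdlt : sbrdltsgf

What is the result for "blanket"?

Each output is the input with this applied: move the first 3 characters to the end (rotate left by 3).
"blanket" → "nketbla".

nketbla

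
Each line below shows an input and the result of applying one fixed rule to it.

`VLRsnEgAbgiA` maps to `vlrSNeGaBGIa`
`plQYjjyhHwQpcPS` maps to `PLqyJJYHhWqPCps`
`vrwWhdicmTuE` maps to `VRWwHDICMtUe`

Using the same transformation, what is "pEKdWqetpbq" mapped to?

PekDwQETPBQ

The transformation: flip the case of every letter.
Applying that to "pEKdWqetpbq" gives "PekDwQETPBQ".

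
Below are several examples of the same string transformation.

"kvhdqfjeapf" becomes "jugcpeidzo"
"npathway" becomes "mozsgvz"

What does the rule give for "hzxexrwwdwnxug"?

The pattern: delete the last character, then shift every letter 1 place backward in the alphabet (wrapping around).
"hzxexrwwdwnxug" → "hzxexrwwdwnxu" → "gywdwqvvcvmwt".

gywdwqvvcvmwt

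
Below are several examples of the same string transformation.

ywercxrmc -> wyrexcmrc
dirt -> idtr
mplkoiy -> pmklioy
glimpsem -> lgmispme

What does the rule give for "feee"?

efee

The rule is to swap each adjacent pair of characters (1↔2, 3↔4, ...).
So "feee" becomes "efee".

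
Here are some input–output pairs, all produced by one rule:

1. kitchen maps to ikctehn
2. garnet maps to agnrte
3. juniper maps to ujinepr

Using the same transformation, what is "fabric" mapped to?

afrbci

The rule is to swap each adjacent pair of characters (1↔2, 3↔4, ...).
"fabric" → "afrbci".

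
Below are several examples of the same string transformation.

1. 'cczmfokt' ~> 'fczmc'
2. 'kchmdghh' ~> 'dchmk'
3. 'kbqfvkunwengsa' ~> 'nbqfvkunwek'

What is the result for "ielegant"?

gelei

Each output is the input with this applied: delete the last 3 characters, then swap the first and last characters.
"ielegant" → "gelei".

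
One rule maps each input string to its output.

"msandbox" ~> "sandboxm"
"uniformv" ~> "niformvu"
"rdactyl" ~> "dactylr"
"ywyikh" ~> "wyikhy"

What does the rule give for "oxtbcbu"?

xtbcbuo

Each output is the input with this applied: move the first character to the end.
For "oxtbcbu" the result is "xtbcbuo".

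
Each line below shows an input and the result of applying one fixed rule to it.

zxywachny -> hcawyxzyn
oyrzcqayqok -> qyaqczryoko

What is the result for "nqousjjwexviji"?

ivxewjjsuoqnij

The transformation: move the last 2 characters to the front (rotate right by 2), then reverse the string.
Applying that to "nqousjjwexviji" gives "ivxewjjsuoqnij".
(Check on "zxywachny": → "nyzxywach" → "hcawyxzyn" ✓)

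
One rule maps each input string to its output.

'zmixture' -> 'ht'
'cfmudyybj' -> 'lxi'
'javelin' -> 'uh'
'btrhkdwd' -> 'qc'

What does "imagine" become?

In each case the input is transformed by: shift every letter 1 place backward in the alphabet (wrapping around), then keep one character in every 3, starting at position 3 (positions 3rd, 6th, 9th, ...).
Starting from "imagine": after the first operation, "hlzfhmd"; after the second, "zm".

zm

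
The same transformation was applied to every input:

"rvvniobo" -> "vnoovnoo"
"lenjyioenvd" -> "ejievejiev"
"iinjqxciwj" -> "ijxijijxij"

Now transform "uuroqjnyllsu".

Looking at the pairs, the operation is to keep every other character starting from the second (positions 2nd, 4th, 6th, ...), then write the whole string twice.
"uuroqjnyllsu" → "uojylu" → "uojyluuojylu".
(Check on "lenjyioenvd": → "ejiev" → "ejievejiev" ✓)

uojyluuojylu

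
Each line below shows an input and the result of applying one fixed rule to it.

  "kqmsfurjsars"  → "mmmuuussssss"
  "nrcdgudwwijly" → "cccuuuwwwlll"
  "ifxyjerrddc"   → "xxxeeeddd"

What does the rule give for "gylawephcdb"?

The transformation: keep one character in every 3, starting at position 3 (positions 3rd, 6th, 9th, ...), then repeat every character 3 times.
Working it through for "gylawephcdb": intermediate "lec", final "llleeeccc".
(Check on "nrcdgudwwijly": → "cuwl" → "cccuuuwwwlll" ✓)

llleeeccc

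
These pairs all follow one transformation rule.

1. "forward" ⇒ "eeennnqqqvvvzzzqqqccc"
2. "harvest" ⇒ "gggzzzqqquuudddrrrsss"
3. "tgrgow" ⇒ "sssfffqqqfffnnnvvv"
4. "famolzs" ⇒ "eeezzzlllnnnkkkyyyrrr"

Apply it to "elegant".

dddkkkdddfffzzzmmmsss

The pattern: shift every letter 1 place backward in the alphabet (wrapping around), then repeat every character 3 times.
"elegant" → "dkdfzms" → "dddkkkdddfffzzzmmmsss".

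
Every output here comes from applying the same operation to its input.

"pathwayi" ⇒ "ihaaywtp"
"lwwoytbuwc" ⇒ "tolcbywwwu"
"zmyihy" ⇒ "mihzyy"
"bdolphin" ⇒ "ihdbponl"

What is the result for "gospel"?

lgespo

In each case the input is transformed by: sort the characters into reverse alphabetical order, then swap the front and back halves of the string.
"gospel" → "spolge" → "lgespo".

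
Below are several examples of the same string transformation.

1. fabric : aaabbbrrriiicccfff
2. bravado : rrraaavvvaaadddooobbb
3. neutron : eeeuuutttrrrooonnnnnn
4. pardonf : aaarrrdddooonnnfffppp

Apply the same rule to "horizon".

In each case the input is transformed by: move the first character to the end, then repeat every character 3 times.
Starting from "horizon": after the first operation, "orizonh"; after the second, "ooorrriiizzzooonnnhhh".

ooorrriiizzzooonnnhhh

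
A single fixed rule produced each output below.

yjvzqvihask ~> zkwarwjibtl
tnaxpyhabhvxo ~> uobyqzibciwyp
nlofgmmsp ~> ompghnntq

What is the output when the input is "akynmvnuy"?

blzonwovz

Each output is the input with this applied: shift every letter 1 place forward in the alphabet (wrapping around).
"akynmvnuy" → "blzonwovz".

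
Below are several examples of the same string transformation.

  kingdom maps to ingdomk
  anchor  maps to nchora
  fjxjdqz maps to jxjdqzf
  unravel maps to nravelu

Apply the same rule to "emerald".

Rule — move the first character to the end.
For "emerald" the result is "meralde".

meralde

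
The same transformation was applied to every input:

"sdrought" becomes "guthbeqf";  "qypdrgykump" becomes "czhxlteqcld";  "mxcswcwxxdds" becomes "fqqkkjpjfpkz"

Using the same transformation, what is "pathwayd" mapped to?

Looking at the pairs, the operation is to shift every letter 13 places forward in the alphabet (wrapping around) — i.e. ROT13, then reverse the string.
On "pathwayd": the first step gives "cngujnlq", and the second then gives "qlnjugnc".
(Check on "mxcswcwxxdds": → "zkpfjpjkkqqf" → "fqqkkjpjfpkz" ✓)

qlnjugnc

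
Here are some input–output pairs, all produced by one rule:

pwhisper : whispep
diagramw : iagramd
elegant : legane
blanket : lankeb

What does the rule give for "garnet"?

What's happening: swap the first and last characters, then delete the first character.
On "garnet": the first step gives "tarneg", and the second then gives "arneg".
(Check on "elegant": → "tlegane" → "legane" ✓)

arneg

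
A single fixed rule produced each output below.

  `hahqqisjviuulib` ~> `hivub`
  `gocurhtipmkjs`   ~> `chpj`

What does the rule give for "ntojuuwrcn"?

ouc

What's happening: keep one character in every 3, starting at position 3 (positions 3rd, 6th, 9th, ...).
"ntojuuwrcn" → "ouc".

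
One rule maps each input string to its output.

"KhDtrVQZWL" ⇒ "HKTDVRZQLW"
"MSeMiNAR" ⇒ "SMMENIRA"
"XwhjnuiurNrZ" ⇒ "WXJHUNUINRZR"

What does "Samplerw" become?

ASPMELWR

The pattern: swap each adjacent pair of characters (1↔2, 3↔4, ...), then convert every letter to uppercase.
Doing the same to "Samplerw": "ASPMELWR".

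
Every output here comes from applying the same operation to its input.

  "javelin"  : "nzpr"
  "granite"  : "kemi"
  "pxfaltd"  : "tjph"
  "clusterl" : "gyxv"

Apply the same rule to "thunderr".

xyhv

The transformation: keep every other character starting from the first (positions 1st, 3rd, 5th, ...), then shift every letter 4 places forward in the alphabet (wrapping around).
On "thunderr": the first step gives "tudr", and the second then gives "xyhv".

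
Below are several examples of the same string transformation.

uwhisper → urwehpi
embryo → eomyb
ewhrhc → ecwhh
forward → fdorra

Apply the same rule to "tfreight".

ttfhrge

The pattern: take characters alternately from the front and the back (1st, last, 2nd, 2nd-last, ...), then delete the last character.
Working it through for "tfreight": intermediate "ttfhrgei", final "ttfhrge".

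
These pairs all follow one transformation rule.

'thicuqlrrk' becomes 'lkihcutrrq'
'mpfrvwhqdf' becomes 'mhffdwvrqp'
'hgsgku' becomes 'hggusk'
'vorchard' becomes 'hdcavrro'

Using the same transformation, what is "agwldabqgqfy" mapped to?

The transformation: sort the characters into reverse alphabetical order, then swap the front and back halves of the string.
"agwldabqgqfy" → "ywqqlggfdbaa" → "gfdbaaywqqlg".

gfdbaaywqqlg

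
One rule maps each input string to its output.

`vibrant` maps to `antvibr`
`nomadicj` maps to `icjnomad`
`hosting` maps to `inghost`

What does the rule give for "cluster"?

terclus

Looking at the pairs, the operation is to move the last 3 characters to the front (rotate right by 3).
Applying that to "cluster" gives "terclus".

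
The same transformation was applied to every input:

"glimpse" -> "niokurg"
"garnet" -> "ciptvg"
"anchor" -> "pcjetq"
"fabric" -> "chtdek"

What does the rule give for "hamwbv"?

The pattern: shift every letter 2 places forward in the alphabet (wrapping around), then swap each adjacent pair of characters (1↔2, 3↔4, ...).
Working it through for "hamwbv": intermediate "jcoydx", final "cjyoxd".

cjyoxd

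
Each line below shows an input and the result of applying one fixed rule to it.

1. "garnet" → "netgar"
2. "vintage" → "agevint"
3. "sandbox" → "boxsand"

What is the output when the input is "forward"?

In each case the input is transformed by: move the last 3 characters to the front (rotate right by 3).
For "forward" the result is "ardforw".

ardforw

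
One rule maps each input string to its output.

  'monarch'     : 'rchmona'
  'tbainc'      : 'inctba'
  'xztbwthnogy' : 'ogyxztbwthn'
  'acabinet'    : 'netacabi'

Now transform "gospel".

pelgos

In each case the input is transformed by: move the last 3 characters to the front (rotate right by 3).
Applying that to "gospel" gives "pelgos".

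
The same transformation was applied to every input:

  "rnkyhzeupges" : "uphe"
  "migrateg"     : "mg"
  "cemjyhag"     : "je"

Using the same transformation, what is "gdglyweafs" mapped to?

The transformation: sort the characters into reverse alphabetical order, then keep one character in every 3, starting at position 3 (positions 3rd, 6th, 9th, ...).
Applying both steps to "gdglyweafs": "ywslggfeda", then "sgd".
(Check on "rnkyhzeupges": → "zyusrpnkhgee" → "uphe" ✓)

sgd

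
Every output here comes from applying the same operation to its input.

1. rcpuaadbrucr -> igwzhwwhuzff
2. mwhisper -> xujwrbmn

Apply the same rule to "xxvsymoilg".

rtnqlccaxd

Looking at the pairs, the operation is to swap the front and back halves of the string, then shift every letter 5 places forward in the alphabet (wrapping around).
Starting from "xxvsymoilg": after the first operation, "moilgxxvsy"; after the second, "rtnqlccaxd".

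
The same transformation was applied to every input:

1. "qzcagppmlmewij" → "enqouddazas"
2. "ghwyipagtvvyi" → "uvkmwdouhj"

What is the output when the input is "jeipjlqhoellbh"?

Each output is the input with this applied: delete the last 3 characters, then shift every letter 12 places backward in the alphabet (wrapping around).
Working it through for "jeipjlqhoellbh": intermediate "jeipjlqhoel", final "xswdxzevcsz".
(Check on "qzcagppmlmewij": → "qzcagppmlme" → "enqouddazas" ✓)

xswdxzevcsz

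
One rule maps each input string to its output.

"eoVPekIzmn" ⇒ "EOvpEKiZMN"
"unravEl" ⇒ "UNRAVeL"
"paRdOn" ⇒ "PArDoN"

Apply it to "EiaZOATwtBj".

The pattern: flip the case of every letter.
Doing the same to "EiaZOATwtBj": "eIAzoatWTbJ".

eIAzoatWTbJ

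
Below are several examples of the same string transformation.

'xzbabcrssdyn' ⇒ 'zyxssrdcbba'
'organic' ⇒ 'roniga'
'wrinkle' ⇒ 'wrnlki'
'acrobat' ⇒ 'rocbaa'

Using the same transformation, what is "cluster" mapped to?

utslec

The transformation: delete the last character, then sort the characters into reverse alphabetical order.
Applying that to "cluster" gives "utslec".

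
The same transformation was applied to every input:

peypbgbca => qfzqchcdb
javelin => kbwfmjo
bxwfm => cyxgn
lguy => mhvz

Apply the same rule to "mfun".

ngvo

Rule — shift every letter 1 place forward in the alphabet (wrapping around).
Applying that to "mfun" gives "ngvo".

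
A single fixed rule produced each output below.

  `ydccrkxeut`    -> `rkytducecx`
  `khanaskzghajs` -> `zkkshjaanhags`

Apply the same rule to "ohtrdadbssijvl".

In each case the input is transformed by: take characters alternately from the front and the back (1st, last, 2nd, 2nd-last, ...), then move the last 2 characters to the front (rotate right by 2).
Starting from "ohtrdadbssijvl": after the first operation, "olhvtjridsasdb"; after the second, "dbolhvtjridsas".
(Check on "khanaskzghajs": → "kshjaanhagszk" → "zkkshjaanhags" ✓)

dbolhvtjridsas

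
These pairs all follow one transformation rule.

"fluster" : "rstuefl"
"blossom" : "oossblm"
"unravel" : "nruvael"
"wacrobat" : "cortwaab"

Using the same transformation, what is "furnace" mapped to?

Each output is the input with this applied: sort the characters into alphabetical order, then move the first 3 characters to the end (rotate left by 3).
On "furnace": the first step gives "acefnru", and the second then gives "fnruace".

fnruace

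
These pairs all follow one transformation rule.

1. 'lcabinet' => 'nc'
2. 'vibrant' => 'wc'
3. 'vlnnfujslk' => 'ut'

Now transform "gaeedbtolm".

uv

Each output is the input with this applied: shift every letter 9 places forward in the alphabet (wrapping around), then keep only the last 2 characters.
"gaeedbtolm" → "pjnnmkcxuv" → "uv".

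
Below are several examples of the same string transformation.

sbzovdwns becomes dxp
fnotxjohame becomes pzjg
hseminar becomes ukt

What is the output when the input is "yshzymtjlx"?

ual

Each output is the input with this applied: keep one character in every 3, starting at position 2 (positions 2nd, 5th, 8th, ...), then shift every letter 2 places forward in the alphabet (wrapping around).
For "yshzymtjlx", step one produces "syj"; step two turns that into "ual".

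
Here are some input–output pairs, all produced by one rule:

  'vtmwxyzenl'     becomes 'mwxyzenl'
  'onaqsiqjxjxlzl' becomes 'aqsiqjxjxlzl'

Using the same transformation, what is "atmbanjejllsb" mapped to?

The rule is to delete the first 2 characters.
For "atmbanjejllsb" the result is "mbanjejllsb".

mbanjejllsb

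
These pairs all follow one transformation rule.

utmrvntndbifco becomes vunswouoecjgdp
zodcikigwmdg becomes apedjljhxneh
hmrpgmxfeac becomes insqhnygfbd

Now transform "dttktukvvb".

Each output is the input with this applied: shift every letter 1 place forward in the alphabet (wrapping around).
"dttktukvvb" → "euuluvlwwc".

euuluvlwwc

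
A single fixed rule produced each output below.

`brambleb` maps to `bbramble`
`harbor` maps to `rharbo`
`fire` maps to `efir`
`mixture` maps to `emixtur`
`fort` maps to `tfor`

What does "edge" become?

What's happening: move the last character to the front.
So "edge" becomes "eedg".

eedg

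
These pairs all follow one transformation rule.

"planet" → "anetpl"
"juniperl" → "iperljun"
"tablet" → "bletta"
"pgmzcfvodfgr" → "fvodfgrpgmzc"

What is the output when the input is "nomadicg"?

adicgnom

The pattern: swap the front and back halves of the string, then move the last character to the front.
Starting from "nomadicg": after the first operation, "dicgnoma"; after the second, "adicgnom".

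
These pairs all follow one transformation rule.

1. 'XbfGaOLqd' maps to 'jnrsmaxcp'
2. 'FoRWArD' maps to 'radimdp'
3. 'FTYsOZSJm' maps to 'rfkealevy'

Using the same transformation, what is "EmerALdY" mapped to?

qyqdmxpk

Each output is the input with this applied: shift every letter 12 places forward in the alphabet (wrapping around), then convert every letter to lowercase.
"EmerALdY" → "QyqdMXpK" → "qyqdmxpk".
(Check on "FTYsOZSJm": → "RFKeALEVy" → "rfkealevy" ✓)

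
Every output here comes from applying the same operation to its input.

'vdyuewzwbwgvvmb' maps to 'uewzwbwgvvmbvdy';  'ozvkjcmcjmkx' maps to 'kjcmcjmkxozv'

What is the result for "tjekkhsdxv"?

kkhsdxvtje

Each output is the input with this applied: move the first 3 characters to the end (rotate left by 3).
Doing the same to "tjekkhsdxv": "kkhsdxvtje".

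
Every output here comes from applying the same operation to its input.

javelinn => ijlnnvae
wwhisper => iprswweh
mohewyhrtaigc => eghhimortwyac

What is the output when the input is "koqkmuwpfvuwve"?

Looking at the pairs, the operation is to sort the characters into alphabetical order, then move the first 2 characters to the end (rotate left by 2).
Working it through for "koqkmuwpfvuwve": intermediate "efkkmopquuvvww", final "kkmopquuvvwwef".
(Check on "wwhisper": → "ehiprsww" → "iprswweh" ✓)

kkmopquuvvwwef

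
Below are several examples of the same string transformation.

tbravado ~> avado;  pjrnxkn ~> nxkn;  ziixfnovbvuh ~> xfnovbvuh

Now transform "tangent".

gent

What's happening: delete the first 3 characters.
"tangent" → "gent".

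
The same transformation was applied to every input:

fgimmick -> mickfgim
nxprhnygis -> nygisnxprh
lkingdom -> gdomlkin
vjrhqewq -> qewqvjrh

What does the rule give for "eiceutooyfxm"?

ooyfxmeiceut

What's happening: swap the front and back halves of the string.
Doing the same to "eiceutooyfxm": "ooyfxmeiceut".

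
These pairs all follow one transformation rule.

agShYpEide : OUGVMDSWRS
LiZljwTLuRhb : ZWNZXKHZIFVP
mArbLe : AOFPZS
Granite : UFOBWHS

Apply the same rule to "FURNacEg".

What's happening: shift every letter 12 places backward in the alphabet (wrapping around), then convert every letter to uppercase.
Working it through for "FURNacEg": intermediate "TIFBoqSu", final "TIFBOQSU".

TIFBOQSU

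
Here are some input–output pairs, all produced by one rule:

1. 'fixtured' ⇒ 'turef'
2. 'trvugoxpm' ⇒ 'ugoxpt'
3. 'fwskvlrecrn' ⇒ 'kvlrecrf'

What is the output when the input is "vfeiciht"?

icihv

What's happening: swap the first and last characters, then delete the first 3 characters.
For "vfeiciht", step one produces "tfeicihv"; step two turns that into "icihv".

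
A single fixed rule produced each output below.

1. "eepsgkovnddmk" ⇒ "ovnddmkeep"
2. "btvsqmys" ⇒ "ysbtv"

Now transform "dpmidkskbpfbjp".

skbpfbjpdpm

Rule — move the first 3 characters to the end (rotate left by 3), then delete the first 3 characters.
On "dpmidkskbpfbjp" that produces "skbpfbjpdpm".
(Check on "btvsqmys": → "sqmysbtv" → "ysbtv" ✓)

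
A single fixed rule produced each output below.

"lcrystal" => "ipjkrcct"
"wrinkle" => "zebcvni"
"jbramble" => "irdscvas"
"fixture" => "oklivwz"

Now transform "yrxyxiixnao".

opozzoerfpi

Each output is the input with this applied: move the first 2 characters to the end (rotate left by 2), then shift every letter 9 places backward in the alphabet (wrapping around).
Applying both steps to "yrxyxiixnao": "xyxiixnaoyr", then "opozzoerfpi".
(Check on "jbramble": → "ramblejb" → "irdscvas" ✓)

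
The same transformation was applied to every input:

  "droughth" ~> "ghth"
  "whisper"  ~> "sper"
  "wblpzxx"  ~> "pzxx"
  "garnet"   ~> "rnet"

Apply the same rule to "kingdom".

The transformation: keep only the last 4 characters.
"kingdom" → "gdom".

gdom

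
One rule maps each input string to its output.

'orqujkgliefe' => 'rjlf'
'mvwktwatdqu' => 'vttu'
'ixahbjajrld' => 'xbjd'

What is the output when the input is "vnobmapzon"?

nmz

The transformation: keep one character in every 3, starting at position 2 (positions 2nd, 5th, 8th, ...).
"vnobmapzon" → "nmz".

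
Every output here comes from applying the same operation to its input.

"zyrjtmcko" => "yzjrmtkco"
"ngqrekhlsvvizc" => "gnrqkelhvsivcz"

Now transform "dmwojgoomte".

mdowgjootme

Looking at the pairs, the operation is to swap each adjacent pair of characters (1↔2, 3↔4, ...).
Applying that to "dmwojgoomte" gives "mdowgjootme".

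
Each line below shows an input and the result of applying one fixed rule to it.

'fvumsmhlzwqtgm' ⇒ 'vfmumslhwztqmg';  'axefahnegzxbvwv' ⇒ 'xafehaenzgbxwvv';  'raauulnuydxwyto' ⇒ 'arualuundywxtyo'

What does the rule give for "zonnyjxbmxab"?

What's happening: swap each adjacent pair of characters (1↔2, 3↔4, ...).
Doing the same to "zonnyjxbmxab": "oznnjybxxmba".

oznnjybxxmba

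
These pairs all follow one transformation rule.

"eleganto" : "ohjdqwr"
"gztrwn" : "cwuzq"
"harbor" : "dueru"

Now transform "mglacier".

jodflhu

In each case the input is transformed by: shift every letter 3 places forward in the alphabet (wrapping around), then delete the first character.
On "mglacier" that produces "jodflhu".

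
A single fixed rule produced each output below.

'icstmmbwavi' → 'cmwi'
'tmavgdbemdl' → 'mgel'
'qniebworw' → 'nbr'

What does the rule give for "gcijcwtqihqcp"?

The pattern: keep one character in every 3, starting at position 2 (positions 2nd, 5th, 8th, ...).
Doing the same to "gcijcwtqihqcp": "ccqq".

ccqq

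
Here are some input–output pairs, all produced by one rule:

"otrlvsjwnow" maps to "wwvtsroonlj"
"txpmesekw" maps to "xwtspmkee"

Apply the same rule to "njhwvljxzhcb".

In each case the input is transformed by: sort the characters into reverse alphabetical order.
So "njhwvljxzhcb" becomes "zxwvnljjhhcb".

zxwvnljjhhcb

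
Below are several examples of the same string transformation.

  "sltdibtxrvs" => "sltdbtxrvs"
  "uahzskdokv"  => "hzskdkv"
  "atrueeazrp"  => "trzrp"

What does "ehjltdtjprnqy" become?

hjltdtjprnqy

In each case the input is transformed by: remove every vowel.
Doing the same to "ehjltdtjprnqy": "hjltdtjprnqy".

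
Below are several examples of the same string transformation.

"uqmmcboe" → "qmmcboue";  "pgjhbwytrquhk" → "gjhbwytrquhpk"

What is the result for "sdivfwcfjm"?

The rule is to swap the first and last characters, then move the first character to the end.
On "sdivfwcfjm": the first step gives "mdivfwcfjs", and the second then gives "divfwcfjsm".

divfwcfjsm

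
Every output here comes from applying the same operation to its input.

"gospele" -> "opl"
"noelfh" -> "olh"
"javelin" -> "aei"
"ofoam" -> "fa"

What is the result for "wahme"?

am

In each case the input is transformed by: keep every other character starting from the second (positions 2nd, 4th, 6th, ...).
Doing the same to "wahme": "am".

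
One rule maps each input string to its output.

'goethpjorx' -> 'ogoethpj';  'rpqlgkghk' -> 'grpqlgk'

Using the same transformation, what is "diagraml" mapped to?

adiagr

Each output is the input with this applied: delete the last 2 characters, then move the last character to the front.
On "diagraml" that produces "adiagr".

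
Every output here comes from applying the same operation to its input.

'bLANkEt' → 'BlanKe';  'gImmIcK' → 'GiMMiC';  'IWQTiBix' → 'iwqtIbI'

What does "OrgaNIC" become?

oRGAni

The transformation: delete the last character, then flip the case of every letter.
Applying both steps to "OrgaNIC": "OrgaNI", then "oRGAni".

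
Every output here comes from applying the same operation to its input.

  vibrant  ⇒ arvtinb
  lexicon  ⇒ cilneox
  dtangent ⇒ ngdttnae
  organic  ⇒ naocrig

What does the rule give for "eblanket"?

anetbelk

Looking at the pairs, the operation is to take characters alternately from the front and the back (1st, last, 2nd, 2nd-last, ...), then move the last 2 characters to the front (rotate right by 2).
On "eblanket": the first step gives "etbelkan", and the second then gives "anetbelk".
(Check on "lexicon": → "lneoxci" → "cilneox" ✓)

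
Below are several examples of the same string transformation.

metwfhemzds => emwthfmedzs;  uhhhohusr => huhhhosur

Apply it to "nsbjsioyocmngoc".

snjbisyoconmogc

Each output is the input with this applied: swap each adjacent pair of characters (1↔2, 3↔4, ...).
"nsbjsioyocmngoc" → "snjbisyoconmogc".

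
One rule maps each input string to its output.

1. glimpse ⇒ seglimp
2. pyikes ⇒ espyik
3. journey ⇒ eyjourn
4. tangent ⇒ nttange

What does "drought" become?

htdroug

Each output is the input with this applied: move the last 2 characters to the front (rotate right by 2).
Applying that to "drought" gives "htdroug".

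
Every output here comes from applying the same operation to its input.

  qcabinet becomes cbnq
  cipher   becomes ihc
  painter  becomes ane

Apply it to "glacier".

The transformation: swap the first and last characters, then keep every other character starting from the second (positions 2nd, 4th, 6th, ...).
"glacier" → "rlacieg" → "lce".
(Check on "cipher": → "riphec" → "ihc" ✓)

lce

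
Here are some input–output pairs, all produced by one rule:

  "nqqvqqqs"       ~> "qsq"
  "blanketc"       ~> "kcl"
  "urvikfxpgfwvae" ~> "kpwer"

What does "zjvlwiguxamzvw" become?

The pattern: keep one character in every 3, starting at position 2 (positions 2nd, 5th, 8th, ...), then move the first character to the end.
Starting from "zjvlwiguxamzvw": after the first operation, "jwumw"; after the second, "wumwj".
(Check on "urvikfxpgfwvae": → "rkpwe" → "kpwer" ✓)

wumwj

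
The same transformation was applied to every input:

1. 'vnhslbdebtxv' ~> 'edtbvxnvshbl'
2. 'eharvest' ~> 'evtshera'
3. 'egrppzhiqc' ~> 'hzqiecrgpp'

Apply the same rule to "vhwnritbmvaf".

btvmfahvnwir

The pattern: swap the front and back halves of the string, then swap each adjacent pair of characters (1↔2, 3↔4, ...).
Doing the same to "vhwnritbmvaf": "btvmfahvnwir".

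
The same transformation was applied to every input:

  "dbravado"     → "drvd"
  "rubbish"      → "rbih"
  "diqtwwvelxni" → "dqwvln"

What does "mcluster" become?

Each output is the input with this applied: keep every other character starting from the first (positions 1st, 3rd, 5th, ...).
Doing the same to "mcluster": "mlse".

mlse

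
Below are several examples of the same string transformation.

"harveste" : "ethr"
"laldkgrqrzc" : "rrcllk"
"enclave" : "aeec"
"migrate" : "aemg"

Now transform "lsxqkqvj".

Rule — keep every other character starting from the first (positions 1st, 3rd, 5th, ...), then swap the front and back halves of the string.
Doing the same to "lsxqkqvj": "kvlx".

kvlx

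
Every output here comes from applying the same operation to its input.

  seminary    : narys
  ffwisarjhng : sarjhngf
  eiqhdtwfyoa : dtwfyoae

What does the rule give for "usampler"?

The pattern: move the first character to the end, then delete the first 3 characters.
Applying both steps to "usampler": "sampleru", then "pleru".
(Check on "ffwisarjhng": → "fwisarjhngf" → "sarjhngf" ✓)

pleru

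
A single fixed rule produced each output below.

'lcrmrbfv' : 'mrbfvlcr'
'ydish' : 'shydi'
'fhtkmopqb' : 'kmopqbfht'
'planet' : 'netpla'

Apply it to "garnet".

netgar

Rule — move the first 3 characters to the end (rotate left by 3).
Applying that to "garnet" gives "netgar".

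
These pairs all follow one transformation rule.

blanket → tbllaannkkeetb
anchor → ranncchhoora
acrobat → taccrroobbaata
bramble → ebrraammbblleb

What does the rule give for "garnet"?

What's happening: double every character, then swap the first and last characters.
Working it through for "garnet": intermediate "ggaarrnneett", final "tgaarrnneetg".

tgaarrnneetg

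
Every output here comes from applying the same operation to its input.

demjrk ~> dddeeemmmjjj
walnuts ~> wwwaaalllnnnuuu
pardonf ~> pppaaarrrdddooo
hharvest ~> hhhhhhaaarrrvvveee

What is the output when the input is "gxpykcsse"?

gggxxxpppyyykkkcccsss

The pattern: delete the last 2 characters, then repeat every character 3 times.
Applying that to "gxpykcsse" gives "gggxxxpppyyykkkcccsss".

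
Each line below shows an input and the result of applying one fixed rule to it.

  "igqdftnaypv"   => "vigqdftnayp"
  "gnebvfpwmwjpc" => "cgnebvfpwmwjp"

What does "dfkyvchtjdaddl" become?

ldfkyvchtjdadd

What's happening: move the last character to the front.
"dfkyvchtjdaddl" → "ldfkyvchtjdadd".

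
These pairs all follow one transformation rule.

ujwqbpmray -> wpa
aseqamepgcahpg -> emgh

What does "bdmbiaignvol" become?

The pattern: keep one character in every 3, starting at position 3 (positions 3rd, 6th, 9th, ...).
For "bdmbiaignvol" the result is "manl".

manl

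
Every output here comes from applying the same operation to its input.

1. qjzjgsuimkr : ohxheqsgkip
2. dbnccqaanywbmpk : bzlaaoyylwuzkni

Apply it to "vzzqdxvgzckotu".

The pattern: shift every letter 2 places backward in the alphabet (wrapping around).
"vzzqdxvgzckotu" → "txxobvtexaimrs".

txxobvtexaimrs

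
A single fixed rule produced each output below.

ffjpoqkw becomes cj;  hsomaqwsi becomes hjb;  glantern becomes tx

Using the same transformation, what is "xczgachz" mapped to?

Rule — shift every letter 7 places backward in the alphabet (wrapping around), then keep one character in every 3, starting at position 3 (positions 3rd, 6th, 9th, ...).
So "xczgachz" becomes "sv".

sv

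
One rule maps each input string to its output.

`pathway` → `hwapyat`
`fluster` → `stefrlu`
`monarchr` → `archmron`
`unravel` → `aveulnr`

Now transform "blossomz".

ssombzlo

Rule — swap the first and last characters, then move the first 3 characters to the end (rotate left by 3).
"blossomz" → "zlossomb" → "ssombzlo".
(Check on "pathway": → "yathwap" → "hwapyat" ✓)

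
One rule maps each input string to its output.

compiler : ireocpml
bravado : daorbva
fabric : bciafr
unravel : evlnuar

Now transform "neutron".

ornentu

The pattern: swap each adjacent pair of characters (1↔2, 3↔4, ...), then move the last 3 characters to the front (rotate right by 3).
Starting from "neutron": after the first operation, "entuorn"; after the second, "ornentu".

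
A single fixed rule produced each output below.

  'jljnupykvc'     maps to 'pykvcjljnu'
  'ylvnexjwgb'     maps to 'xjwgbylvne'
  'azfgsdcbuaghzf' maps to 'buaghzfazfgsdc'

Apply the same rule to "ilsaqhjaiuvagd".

In each case the input is transformed by: swap the front and back halves of the string.
"ilsaqhjaiuvagd" → "aiuvagdilsaqhj".

aiuvagdilsaqhj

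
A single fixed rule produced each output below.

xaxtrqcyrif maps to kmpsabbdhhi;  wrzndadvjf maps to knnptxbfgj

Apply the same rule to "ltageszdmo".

Looking at the pairs, the operation is to sort the characters into alphabetical order, then shift every letter 10 places forward in the alphabet (wrapping around).
On "ltageszdmo": the first step gives "adeglmostz", and the second then gives "knoqvwycdj".

knoqvwycdj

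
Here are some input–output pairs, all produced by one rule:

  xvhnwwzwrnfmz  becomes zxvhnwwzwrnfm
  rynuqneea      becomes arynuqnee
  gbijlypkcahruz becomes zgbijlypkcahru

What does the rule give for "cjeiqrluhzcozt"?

tcjeiqrluhzcoz

Each output is the input with this applied: move the last character to the front.
So "cjeiqrluhzcozt" becomes "tcjeiqrluhzcoz".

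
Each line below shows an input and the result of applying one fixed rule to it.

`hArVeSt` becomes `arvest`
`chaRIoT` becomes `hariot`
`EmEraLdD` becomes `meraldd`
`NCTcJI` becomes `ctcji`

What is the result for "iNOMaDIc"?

nomadic

The pattern: delete the first character, then convert every letter to lowercase.
On "iNOMaDIc": the first step gives "NOMaDIc", and the second then gives "nomadic".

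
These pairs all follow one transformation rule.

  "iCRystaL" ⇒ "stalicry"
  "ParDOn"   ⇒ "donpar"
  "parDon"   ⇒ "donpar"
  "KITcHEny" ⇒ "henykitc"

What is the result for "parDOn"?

The transformation: swap the front and back halves of the string, then convert every letter to lowercase.
So "parDOn" becomes "donpar".

donpar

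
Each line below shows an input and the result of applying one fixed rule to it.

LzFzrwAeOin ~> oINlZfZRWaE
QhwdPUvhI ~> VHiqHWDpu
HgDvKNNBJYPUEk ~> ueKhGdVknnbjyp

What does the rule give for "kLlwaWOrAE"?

The pattern: flip the case of every letter, then move the last 3 characters to the front (rotate right by 3).
Starting from "kLlwaWOrAE": after the first operation, "KlLWAwoRae"; after the second, "RaeKlLWAwo".

RaeKlLWAwo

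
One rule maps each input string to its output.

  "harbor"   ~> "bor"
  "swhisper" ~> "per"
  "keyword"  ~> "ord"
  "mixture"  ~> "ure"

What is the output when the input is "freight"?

ght

In each case the input is transformed by: keep only the last 3 characters.
For "freight" the result is "ght".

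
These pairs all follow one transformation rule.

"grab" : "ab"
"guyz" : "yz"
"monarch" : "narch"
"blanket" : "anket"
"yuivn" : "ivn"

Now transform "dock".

In each case the input is transformed by: delete the first 2 characters.
Doing the same to "dock": "ck".

ck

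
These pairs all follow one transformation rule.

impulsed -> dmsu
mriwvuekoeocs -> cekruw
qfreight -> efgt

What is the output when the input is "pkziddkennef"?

defikn

In each case the input is transformed by: keep every other character starting from the second (positions 2nd, 4th, 6th, ...), then sort the characters into alphabetical order.
Working it through for "pkziddkennef": intermediate "kidenf", final "defikn".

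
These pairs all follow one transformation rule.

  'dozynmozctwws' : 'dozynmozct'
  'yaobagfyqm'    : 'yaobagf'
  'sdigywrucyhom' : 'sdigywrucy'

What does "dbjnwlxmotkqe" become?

dbjnwlxmot

Each output is the input with this applied: delete the last 3 characters.
For "dbjnwlxmotkqe" the result is "dbjnwlxmot".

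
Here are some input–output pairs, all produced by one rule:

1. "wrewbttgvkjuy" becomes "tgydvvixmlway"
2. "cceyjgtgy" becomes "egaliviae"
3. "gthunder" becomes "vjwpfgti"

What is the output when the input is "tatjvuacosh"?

Rule — shift every letter 2 places forward in the alphabet (wrapping around), then move the first character to the end.
For "tatjvuacosh" the result is "cvlxwcequjv".

cvlxwcequjv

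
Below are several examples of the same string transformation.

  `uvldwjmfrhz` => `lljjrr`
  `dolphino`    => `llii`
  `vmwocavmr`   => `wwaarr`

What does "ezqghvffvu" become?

qqvvvv

Rule — keep one character in every 3, starting at position 3 (positions 3rd, 6th, 9th, ...), then double every character.
For "ezqghvffvu", step one produces "qvv"; step two turns that into "qqvvvv".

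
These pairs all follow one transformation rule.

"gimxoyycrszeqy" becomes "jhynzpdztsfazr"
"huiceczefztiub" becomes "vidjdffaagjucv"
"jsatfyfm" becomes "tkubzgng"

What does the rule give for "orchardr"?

spidsbse

Looking at the pairs, the operation is to swap each adjacent pair of characters (1↔2, 3↔4, ...), then shift every letter 1 place forward in the alphabet (wrapping around).
Working it through for "orchardr": intermediate "rohcrard", final "spidsbse".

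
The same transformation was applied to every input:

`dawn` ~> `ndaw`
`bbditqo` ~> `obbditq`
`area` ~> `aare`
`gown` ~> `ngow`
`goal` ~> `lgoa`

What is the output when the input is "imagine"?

The pattern: move the last character to the front.
Doing the same to "imagine": "eimagin".

eimagin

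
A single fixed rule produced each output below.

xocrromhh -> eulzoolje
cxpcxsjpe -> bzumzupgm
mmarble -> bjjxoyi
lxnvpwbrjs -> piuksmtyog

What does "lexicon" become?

kibufzl

Each output is the input with this applied: move the last character to the front, then shift every letter 3 places backward in the alphabet (wrapping around).
On "lexicon": the first step gives "nlexico", and the second then gives "kibufzl".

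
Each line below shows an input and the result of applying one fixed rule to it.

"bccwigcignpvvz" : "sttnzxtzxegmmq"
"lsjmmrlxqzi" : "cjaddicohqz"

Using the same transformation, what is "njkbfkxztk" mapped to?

eabswboqkb

Each output is the input with this applied: shift every letter 9 places backward in the alphabet (wrapping around).
So "njkbfkxztk" becomes "eabswboqkb".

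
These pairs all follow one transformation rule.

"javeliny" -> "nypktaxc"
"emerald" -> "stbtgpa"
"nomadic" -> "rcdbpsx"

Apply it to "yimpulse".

The pattern: shift every letter 11 places backward in the alphabet (wrapping around), then move the last character to the front.
On "yimpulse": the first step gives "nxbejaht", and the second then gives "tnxbejah".

tnxbejah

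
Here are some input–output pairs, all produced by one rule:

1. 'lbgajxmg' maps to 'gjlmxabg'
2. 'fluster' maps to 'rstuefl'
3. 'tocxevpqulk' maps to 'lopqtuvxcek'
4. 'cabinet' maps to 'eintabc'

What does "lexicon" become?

In each case the input is transformed by: sort the characters into alphabetical order, then move the first 3 characters to the end (rotate left by 3).
Applying both steps to "lexicon": "ceilnox", then "lnoxcei".
(Check on "tocxevpqulk": → "ceklopqtuvx" → "lopqtuvxcek" ✓)

lnoxcei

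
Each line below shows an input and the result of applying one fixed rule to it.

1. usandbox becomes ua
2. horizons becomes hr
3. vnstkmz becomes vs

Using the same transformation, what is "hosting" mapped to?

The transformation: keep every other character starting from the first (positions 1st, 3rd, 5th, ...), then delete the last 2 characters.
"hosting" → "hsig" → "hs".

hs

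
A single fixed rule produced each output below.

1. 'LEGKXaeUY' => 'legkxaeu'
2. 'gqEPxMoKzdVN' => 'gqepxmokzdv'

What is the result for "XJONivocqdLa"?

xjonivocqdl

The rule is to delete the last character, then convert every letter to lowercase.
Starting from "XJONivocqdLa": after the first operation, "XJONivocqdL"; after the second, "xjonivocqdl".
(Check on "LEGKXaeUY": → "LEGKXaeU" → "legkxaeu" ✓)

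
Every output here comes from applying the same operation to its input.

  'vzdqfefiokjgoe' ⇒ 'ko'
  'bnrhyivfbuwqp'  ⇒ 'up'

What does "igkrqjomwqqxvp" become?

In each case the input is transformed by: keep one character in every 3, starting at position 1 (positions 1st, 4th, 7th, ...), then delete the first 3 characters.
Starting from "igkrqjomwqqxvp": after the first operation, "iroqv"; after the second, "qv".

qv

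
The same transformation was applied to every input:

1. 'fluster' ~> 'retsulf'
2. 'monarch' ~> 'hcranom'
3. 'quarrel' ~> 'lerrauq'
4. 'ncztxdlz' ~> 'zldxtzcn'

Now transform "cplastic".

citsalpc

In each case the input is transformed by: reverse the string.
Applying that to "cplastic" gives "citsalpc".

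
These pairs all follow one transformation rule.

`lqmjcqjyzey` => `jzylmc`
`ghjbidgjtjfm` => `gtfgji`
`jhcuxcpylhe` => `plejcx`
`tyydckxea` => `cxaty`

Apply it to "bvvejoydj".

Rule — keep every other character starting from the first (positions 1st, 3rd, 5th, ...), then move the last 3 characters to the front (rotate right by 3).
Working it through for "bvvejoydj": intermediate "bvjyj", final "jyjbv".

jyjbv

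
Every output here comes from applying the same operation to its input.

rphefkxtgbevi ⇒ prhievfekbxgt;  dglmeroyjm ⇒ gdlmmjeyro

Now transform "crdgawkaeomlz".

rcdzglamwokea

Each output is the input with this applied: move the first character to the end, then take characters alternately from the front and the back (1st, last, 2nd, 2nd-last, ...).
For "crdgawkaeomlz", step one produces "rdgawkaeomlzc"; step two turns that into "rcdzglamwokea".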